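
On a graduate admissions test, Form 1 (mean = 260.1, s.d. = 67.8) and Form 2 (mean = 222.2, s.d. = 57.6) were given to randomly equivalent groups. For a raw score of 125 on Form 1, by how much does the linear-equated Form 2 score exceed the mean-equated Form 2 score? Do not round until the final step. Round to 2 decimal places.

Mean-equated: 125 + (222.2 − 260.1) = 87.10
Linear-equated: (57.6/67.8)(125 − 260.1) + 222.2 = 107.425
Difference = 107.425 − 87.10 = 20.32

20.32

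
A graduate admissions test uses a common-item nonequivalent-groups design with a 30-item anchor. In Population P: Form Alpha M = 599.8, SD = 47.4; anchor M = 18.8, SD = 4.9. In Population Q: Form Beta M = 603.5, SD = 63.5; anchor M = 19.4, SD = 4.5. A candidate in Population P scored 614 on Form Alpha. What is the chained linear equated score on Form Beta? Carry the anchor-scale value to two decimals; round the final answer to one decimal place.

Form Alpha → anchor (Population P): v = (4.9/47.4)(614 − 599.8) + 18.8 = 20.27
anchor → Form Beta (Population Q): y = (63.5/4.5)(20.27 − 19.4) + 603.5 = 615.8

615.8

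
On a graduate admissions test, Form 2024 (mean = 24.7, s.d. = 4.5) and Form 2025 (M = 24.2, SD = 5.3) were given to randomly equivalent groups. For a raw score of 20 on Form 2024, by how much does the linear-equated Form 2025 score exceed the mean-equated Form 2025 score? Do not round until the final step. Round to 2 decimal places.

-0.84

Mean-equated: 20 + (24.2 − 24.7) = 19.50
Linear-equated: (5.3/4.5)(20 − 24.7) + 24.2 = 18.664
Difference = 18.664 − 19.50 = -0.84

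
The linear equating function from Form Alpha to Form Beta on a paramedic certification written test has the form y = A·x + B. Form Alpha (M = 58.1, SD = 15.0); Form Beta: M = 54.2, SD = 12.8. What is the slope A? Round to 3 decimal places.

A = SD_Y / SD_X = 12.8 / 15.0 = 0.853

0.853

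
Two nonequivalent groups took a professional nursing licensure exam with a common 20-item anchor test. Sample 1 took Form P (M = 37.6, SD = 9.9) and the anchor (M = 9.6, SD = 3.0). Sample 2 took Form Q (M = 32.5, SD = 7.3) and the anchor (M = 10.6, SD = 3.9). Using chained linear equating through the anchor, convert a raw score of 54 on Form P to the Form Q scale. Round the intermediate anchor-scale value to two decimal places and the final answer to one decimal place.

Form P → anchor (Sample 1): v = (3.0/9.9)(54 − 37.6) + 9.6 = 14.57
anchor → Form Q (Sample 2): y = (7.3/3.9)(14.57 − 10.6) + 32.5 = 39.9

39.9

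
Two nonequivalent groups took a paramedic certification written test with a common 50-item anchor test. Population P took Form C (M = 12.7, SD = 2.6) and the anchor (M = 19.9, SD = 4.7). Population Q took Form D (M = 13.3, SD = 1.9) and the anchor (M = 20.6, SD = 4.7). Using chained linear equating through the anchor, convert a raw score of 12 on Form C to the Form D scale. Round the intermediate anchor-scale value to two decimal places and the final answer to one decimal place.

12.5

Form C → anchor (Population P): v = (4.7/2.6)(12 − 12.7) + 19.9 = 18.63
anchor → Form D (Population Q): y = (1.9/4.7)(18.63 − 20.6) + 13.3 = 12.5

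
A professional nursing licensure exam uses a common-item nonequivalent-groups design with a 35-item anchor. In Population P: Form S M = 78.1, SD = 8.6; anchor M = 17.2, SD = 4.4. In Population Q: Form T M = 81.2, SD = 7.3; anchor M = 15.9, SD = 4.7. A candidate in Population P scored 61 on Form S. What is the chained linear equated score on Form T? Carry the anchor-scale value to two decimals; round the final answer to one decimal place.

69.6

Form S → anchor (Population P): v = (4.4/8.6)(61 − 78.1) + 17.2 = 8.45
anchor → Form T (Population Q): y = (7.3/4.7)(8.45 − 15.9) + 81.2 = 69.6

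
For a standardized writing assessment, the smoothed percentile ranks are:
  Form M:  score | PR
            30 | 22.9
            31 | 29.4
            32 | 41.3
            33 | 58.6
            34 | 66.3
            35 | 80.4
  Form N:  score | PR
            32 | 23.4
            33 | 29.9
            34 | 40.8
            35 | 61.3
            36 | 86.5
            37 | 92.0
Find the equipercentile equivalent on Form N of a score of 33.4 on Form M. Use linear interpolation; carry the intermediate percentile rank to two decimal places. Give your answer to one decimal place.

PR of 33.4 on Form M: 58.6 + (33.4 − 33)/(34 − 33) × (66.3 − 58.6) = 61.68
On Form N, PR 61.68 falls between score 35 (PR 61.3) and 36 (PR 86.5).
Interpolate: 35 + (61.68 − 61.3)/(86.5 − 61.3) × (36 − 35) = 35.0

35.0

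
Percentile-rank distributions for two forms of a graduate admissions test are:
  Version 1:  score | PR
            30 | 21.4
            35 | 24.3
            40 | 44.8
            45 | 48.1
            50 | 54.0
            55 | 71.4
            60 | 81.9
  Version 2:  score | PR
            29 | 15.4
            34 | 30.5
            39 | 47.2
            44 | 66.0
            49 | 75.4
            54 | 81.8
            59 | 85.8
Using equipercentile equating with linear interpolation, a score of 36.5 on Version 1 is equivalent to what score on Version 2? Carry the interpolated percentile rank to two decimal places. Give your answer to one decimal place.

34.0

PR of 36.5 on Version 1: 24.3 + (36.5 − 35)/(40 − 35) × (44.8 − 24.3) = 30.45
On Version 2, PR 30.45 falls between score 29 (PR 15.4) and 34 (PR 30.5).
Interpolate: 29 + (30.45 − 15.4)/(30.5 − 15.4) × (34 − 29) = 34.0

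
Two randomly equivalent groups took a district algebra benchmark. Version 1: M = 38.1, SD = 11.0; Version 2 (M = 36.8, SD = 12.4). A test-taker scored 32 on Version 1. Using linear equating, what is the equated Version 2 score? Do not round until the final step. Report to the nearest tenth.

29.9

Linear equating: y = (SD_Y/SD_X)(x − M_X) + M_Y
y = (12.4/11.0)(32 − 38.1) + 36.8
y = 1.127273 × -6.1 + 36.8 = -6.8764 + 36.8 = 29.9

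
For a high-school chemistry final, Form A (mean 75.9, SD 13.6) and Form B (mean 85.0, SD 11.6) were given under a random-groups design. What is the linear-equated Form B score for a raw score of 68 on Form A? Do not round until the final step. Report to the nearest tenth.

78.3

Linear equating: y = (SD_Y/SD_X)(x − M_X) + M_Y
y = (11.6/13.6)(68 − 75.9) + 85.0
y = 0.852941 × -7.9 + 85.0 = -6.7382 + 85.0 = 78.3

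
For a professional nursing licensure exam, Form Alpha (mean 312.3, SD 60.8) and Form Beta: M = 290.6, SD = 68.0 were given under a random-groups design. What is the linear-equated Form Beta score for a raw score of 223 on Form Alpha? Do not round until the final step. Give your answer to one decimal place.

190.7

Linear equating: y = (SD_Y/SD_X)(x − M_X) + M_Y
y = (68.0/60.8)(223 − 312.3) + 290.6
y = 1.118421 × -89.3 + 290.6 = -99.8750 + 290.6 = 190.7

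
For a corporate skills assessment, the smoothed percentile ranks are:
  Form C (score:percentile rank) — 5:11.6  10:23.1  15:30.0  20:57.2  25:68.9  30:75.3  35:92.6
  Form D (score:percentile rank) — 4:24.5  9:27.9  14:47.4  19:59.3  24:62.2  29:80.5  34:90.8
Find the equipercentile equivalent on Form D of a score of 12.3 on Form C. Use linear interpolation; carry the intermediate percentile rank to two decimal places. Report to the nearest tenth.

6.6

PR of 12.3 on Form C: 23.1 + (12.3 − 10)/(15 − 10) × (30.0 − 23.1) = 26.27
On Form D, PR 26.27 falls between score 4 (PR 24.5) and 9 (PR 27.9).
Interpolate: 4 + (26.27 − 24.5)/(27.9 − 24.5) × (9 − 4) = 6.6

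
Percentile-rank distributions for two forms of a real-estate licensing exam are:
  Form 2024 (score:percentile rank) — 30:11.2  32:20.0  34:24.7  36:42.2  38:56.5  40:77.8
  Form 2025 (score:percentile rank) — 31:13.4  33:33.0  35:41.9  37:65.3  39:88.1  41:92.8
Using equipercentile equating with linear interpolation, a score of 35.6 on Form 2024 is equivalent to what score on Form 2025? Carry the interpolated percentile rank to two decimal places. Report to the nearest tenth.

PR of 35.6 on Form 2024: 24.7 + (35.6 − 34)/(36 − 34) × (42.2 − 24.7) = 38.70
On Form 2025, PR 38.70 falls between score 33 (PR 33.0) and 35 (PR 41.9).
Interpolate: 33 + (38.70 − 33.0)/(41.9 − 33.0) × (35 − 33) = 34.3

34.3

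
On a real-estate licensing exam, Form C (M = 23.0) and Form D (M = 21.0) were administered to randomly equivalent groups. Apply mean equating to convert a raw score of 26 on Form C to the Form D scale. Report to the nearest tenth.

Mean equating: y = x + (M_Y − M_X) = 26 + (21.0 − 23.0) = 24.0

24.0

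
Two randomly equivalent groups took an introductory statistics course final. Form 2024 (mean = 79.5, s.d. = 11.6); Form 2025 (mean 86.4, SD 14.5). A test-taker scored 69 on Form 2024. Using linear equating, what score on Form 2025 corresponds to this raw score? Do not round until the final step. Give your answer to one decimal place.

73.3

Linear equating: y = (SD_Y/SD_X)(x − M_X) + M_Y
y = (14.5/11.6)(69 − 79.5) + 86.4
y = 1.250000 × -10.5 + 86.4 = -13.1250 + 86.4 = 73.3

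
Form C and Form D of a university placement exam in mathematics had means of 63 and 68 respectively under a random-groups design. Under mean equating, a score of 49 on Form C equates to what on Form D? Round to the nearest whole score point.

Mean equating: y = x + (M_Y − M_X) = 49 + (68 − 63) = 54

54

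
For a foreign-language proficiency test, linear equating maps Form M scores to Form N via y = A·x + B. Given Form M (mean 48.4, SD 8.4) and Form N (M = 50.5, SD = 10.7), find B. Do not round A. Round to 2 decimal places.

-11.15

A = SD_Y / SD_X = 10.7 / 8.4 = 1.273810
B = M_Y − A·M_X = 50.5 − 1.273810 × 48.4 = -11.15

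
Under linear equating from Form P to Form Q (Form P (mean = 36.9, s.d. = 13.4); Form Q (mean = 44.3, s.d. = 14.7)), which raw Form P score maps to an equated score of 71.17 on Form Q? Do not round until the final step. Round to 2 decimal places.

61.39

Invert y = (SD_Y/SD_X)(x − M_X) + M_Y:
x = (SD_X/SD_Y)(y − M_Y) + M_X = (13.4/14.7)(71.17 − 44.3) + 36.9
x = 0.911565 × 26.870 + 36.9 = 61.39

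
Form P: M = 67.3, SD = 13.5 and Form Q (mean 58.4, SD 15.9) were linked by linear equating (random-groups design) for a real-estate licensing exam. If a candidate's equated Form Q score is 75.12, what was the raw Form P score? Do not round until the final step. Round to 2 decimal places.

Invert y = (SD_Y/SD_X)(x − M_X) + M_Y:
x = (SD_X/SD_Y)(y − M_Y) + M_X = (13.5/15.9)(75.12 − 58.4) + 67.3
x = 0.849057 × 16.720 + 67.3 = 81.50

81.50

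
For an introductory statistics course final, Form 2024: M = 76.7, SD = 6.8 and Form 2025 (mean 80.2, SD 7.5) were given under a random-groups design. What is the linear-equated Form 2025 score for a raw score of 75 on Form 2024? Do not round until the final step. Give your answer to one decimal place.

Linear equating: y = (SD_Y/SD_X)(x − M_X) + M_Y
y = (7.5/6.8)(75 − 76.7) + 80.2
y = 1.102941 × -1.7 + 80.2 = -1.8750 + 80.2 = 78.3

78.3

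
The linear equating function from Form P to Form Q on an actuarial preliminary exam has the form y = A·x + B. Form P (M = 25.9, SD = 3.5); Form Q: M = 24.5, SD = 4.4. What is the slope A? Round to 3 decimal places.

A = SD_Y / SD_X = 4.4 / 3.5 = 1.257

1.257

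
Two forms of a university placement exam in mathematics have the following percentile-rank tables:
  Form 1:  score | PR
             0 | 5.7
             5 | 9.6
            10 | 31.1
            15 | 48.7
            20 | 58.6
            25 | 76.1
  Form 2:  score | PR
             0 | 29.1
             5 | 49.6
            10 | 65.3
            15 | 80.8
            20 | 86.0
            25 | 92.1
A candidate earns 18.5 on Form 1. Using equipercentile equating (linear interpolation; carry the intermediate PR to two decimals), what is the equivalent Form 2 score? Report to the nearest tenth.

PR of 18.5 on Form 1: 48.7 + (18.5 − 15)/(20 − 15) × (58.6 − 48.7) = 55.63
On Form 2, PR 55.63 falls between score 5 (PR 49.6) and 10 (PR 65.3).
Interpolate: 5 + (55.63 − 49.6)/(65.3 − 49.6) × (10 − 5) = 6.9

6.9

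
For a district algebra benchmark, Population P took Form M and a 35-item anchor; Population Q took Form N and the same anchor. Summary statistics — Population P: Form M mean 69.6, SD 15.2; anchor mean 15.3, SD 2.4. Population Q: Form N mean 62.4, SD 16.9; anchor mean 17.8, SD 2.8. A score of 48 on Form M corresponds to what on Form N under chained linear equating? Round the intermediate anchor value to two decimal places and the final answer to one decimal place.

Form M → anchor (Population P): v = (2.4/15.2)(48 − 69.6) + 15.3 = 11.89
anchor → Form N (Population Q): y = (16.9/2.8)(11.89 − 17.8) + 62.4 = 26.7

26.7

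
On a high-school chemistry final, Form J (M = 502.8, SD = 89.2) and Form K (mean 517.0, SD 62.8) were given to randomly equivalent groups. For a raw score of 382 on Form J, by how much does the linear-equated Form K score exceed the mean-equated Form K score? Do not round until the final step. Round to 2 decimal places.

Mean-equated: 382 + (517.0 − 502.8) = 396.20
Linear-equated: (62.8/89.2)(382 − 502.8) + 517.0 = 431.952
Difference = 431.952 − 396.20 = 35.75

35.75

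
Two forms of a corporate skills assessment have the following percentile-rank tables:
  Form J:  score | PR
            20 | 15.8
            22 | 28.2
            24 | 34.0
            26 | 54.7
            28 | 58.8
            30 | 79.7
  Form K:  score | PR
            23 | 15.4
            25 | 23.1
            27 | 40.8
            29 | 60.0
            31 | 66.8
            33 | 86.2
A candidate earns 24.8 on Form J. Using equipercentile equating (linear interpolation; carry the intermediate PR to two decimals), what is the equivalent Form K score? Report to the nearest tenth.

27.2

PR of 24.8 on Form J: 34.0 + (24.8 − 24)/(26 − 24) × (54.7 − 34.0) = 42.28
On Form K, PR 42.28 falls between score 27 (PR 40.8) and 29 (PR 60.0).
Interpolate: 27 + (42.28 − 40.8)/(60.0 − 40.8) × (29 − 27) = 27.2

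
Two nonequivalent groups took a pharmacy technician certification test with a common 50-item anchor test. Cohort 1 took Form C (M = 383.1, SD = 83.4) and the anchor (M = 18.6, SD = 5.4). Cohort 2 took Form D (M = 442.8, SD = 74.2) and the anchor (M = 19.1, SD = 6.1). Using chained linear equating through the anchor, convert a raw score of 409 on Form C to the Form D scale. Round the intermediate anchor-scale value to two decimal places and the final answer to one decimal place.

457.2

Form C → anchor (Cohort 1): v = (5.4/83.4)(409 − 383.1) + 18.6 = 20.28
anchor → Form D (Cohort 2): y = (74.2/6.1)(20.28 − 19.1) + 442.8 = 457.2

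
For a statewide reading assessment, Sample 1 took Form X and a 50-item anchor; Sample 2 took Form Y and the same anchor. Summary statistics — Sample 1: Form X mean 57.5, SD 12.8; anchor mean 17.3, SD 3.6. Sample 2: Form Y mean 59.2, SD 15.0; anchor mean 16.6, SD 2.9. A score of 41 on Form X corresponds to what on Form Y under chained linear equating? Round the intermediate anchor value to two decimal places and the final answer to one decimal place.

38.8

Form X → anchor (Sample 1): v = (3.6/12.8)(41 − 57.5) + 17.3 = 12.66
anchor → Form Y (Sample 2): y = (15.0/2.9)(12.66 − 16.6) + 59.2 = 38.8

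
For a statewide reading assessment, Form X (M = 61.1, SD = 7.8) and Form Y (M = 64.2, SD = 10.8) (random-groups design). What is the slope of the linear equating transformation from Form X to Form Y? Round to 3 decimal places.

A = SD_Y / SD_X = 10.8 / 7.8 = 1.385

1.385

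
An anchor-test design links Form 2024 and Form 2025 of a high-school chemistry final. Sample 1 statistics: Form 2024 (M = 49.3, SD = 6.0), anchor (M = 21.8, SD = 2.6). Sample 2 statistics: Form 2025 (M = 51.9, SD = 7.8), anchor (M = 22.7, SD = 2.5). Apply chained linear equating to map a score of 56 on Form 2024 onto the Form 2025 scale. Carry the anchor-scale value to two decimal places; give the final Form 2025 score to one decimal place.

58.1

Form 2024 → anchor (Sample 1): v = (2.6/6.0)(56 − 49.3) + 21.8 = 24.70
anchor → Form 2025 (Sample 2): y = (7.8/2.5)(24.70 − 22.7) + 51.9 = 58.1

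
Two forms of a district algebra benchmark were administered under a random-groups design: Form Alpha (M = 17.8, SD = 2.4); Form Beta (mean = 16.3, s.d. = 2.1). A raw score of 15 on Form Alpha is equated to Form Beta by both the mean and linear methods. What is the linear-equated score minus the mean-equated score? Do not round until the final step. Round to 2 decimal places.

Mean-equated: 15 + (16.3 − 17.8) = 13.50
Linear-equated: (2.1/2.4)(15 − 17.8) + 16.3 = 13.850
Difference = 13.850 − 13.50 = 0.35

0.35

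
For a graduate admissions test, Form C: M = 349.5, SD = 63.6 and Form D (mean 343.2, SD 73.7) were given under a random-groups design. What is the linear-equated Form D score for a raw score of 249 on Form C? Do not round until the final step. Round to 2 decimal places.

226.74

Linear equating: y = (SD_Y/SD_X)(x − M_X) + M_Y
y = (73.7/63.6)(249 − 349.5) + 343.2
y = 1.158805 × -100.5 + 343.2 = -116.4599 + 343.2 = 226.74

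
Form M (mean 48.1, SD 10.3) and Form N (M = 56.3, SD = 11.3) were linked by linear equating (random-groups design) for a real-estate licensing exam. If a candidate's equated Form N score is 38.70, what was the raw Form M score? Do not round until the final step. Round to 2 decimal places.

Invert y = (SD_Y/SD_X)(x − M_X) + M_Y:
x = (SD_X/SD_Y)(y − M_Y) + M_X = (10.3/11.3)(38.70 − 56.3) + 48.1
x = 0.911504 × -17.600 + 48.1 = 32.06

32.06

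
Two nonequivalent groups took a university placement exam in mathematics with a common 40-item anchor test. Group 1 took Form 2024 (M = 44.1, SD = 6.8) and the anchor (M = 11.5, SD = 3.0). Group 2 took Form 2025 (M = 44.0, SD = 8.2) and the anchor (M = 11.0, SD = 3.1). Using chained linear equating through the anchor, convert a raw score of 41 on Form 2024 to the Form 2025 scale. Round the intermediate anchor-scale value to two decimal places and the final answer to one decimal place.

41.7

Form 2024 → anchor (Group 1): v = (3.0/6.8)(41 − 44.1) + 11.5 = 10.13
anchor → Form 2025 (Group 2): y = (8.2/3.1)(10.13 − 11.0) + 44.0 = 41.7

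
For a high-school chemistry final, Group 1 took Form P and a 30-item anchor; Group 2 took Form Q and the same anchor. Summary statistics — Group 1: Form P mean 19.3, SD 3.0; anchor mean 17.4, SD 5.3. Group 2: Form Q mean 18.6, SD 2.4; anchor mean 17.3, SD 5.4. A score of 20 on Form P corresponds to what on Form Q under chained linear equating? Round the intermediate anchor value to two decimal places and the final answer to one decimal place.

Form P → anchor (Group 1): v = (5.3/3.0)(20 − 19.3) + 17.4 = 18.64
anchor → Form Q (Group 2): y = (2.4/5.4)(18.64 − 17.3) + 18.6 = 19.2

19.2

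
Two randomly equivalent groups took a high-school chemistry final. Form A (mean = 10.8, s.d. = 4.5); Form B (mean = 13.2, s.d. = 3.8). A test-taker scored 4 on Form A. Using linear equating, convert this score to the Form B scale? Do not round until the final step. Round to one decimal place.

7.5

Linear equating: y = (SD_Y/SD_X)(x − M_X) + M_Y
y = (3.8/4.5)(4 − 10.8) + 13.2
y = 0.844444 × -6.8 + 13.2 = -5.7422 + 13.2 = 7.5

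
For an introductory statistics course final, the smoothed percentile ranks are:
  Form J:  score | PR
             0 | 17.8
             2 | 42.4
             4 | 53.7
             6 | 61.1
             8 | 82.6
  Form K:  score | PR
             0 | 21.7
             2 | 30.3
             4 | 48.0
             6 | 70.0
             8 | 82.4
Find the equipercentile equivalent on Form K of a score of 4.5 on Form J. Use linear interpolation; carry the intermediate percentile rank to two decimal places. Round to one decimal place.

PR of 4.5 on Form J: 53.7 + (4.5 − 4)/(6 − 4) × (61.1 − 53.7) = 55.55
On Form K, PR 55.55 falls between score 4 (PR 48.0) and 6 (PR 70.0).
Interpolate: 4 + (55.55 − 48.0)/(70.0 − 48.0) × (6 − 4) = 4.7

4.7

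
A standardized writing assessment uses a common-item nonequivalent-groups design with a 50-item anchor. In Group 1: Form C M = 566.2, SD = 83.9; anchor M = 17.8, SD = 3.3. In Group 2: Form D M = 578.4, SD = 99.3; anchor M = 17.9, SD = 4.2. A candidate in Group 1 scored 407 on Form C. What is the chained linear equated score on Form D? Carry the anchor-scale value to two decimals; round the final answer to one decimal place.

428.0

Form C → anchor (Group 1): v = (3.3/83.9)(407 − 566.2) + 17.8 = 11.54
anchor → Form D (Group 2): y = (99.3/4.2)(11.54 − 17.9) + 578.4 = 428.0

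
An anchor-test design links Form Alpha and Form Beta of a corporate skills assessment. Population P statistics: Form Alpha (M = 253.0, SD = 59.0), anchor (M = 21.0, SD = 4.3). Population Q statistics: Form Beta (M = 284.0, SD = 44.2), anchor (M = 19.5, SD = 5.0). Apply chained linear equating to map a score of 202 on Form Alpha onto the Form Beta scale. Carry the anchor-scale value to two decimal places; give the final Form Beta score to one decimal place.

264.4

Form Alpha → anchor (Population P): v = (4.3/59.0)(202 − 253.0) + 21.0 = 17.28
anchor → Form Beta (Population Q): y = (44.2/5.0)(17.28 − 19.5) + 284.0 = 264.4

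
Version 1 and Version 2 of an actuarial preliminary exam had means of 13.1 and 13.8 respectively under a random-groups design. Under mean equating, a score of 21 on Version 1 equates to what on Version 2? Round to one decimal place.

21.7

Mean equating: y = x + (M_Y − M_X) = 21 + (13.8 − 13.1) = 21.7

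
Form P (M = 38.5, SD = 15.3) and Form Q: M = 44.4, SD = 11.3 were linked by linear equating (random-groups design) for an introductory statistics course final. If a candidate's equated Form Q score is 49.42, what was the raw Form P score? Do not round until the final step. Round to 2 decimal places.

45.30

Invert y = (SD_Y/SD_X)(x − M_X) + M_Y:
x = (SD_X/SD_Y)(y − M_Y) + M_X = (15.3/11.3)(49.42 − 44.4) + 38.5
x = 1.353982 × 5.020 + 38.5 = 45.30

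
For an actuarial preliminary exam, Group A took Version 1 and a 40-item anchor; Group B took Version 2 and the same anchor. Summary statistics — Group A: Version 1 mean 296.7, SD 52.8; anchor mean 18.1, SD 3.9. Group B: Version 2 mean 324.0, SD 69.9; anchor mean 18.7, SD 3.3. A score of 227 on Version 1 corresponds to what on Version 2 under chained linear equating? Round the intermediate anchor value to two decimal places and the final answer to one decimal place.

202.2

Version 1 → anchor (Group A): v = (3.9/52.8)(227 − 296.7) + 18.1 = 12.95
anchor → Version 2 (Group B): y = (69.9/3.3)(12.95 − 18.7) + 324.0 = 202.2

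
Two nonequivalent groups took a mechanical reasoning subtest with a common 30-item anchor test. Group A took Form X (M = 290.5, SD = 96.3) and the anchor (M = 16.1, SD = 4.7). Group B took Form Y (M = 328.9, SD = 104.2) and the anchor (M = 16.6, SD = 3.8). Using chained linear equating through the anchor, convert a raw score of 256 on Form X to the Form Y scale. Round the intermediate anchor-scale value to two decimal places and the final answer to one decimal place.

Form X → anchor (Group A): v = (4.7/96.3)(256 − 290.5) + 16.1 = 14.42
anchor → Form Y (Group B): y = (104.2/3.8)(14.42 − 16.6) + 328.9 = 269.1

269.1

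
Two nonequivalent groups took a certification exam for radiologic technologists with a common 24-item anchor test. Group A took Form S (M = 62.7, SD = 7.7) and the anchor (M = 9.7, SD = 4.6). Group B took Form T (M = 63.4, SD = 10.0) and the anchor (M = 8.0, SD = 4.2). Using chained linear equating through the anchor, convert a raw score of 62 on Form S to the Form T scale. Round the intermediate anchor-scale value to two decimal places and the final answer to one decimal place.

Form S → anchor (Group A): v = (4.6/7.7)(62 − 62.7) + 9.7 = 9.28
anchor → Form T (Group B): y = (10.0/4.2)(9.28 − 8.0) + 63.4 = 66.4

66.4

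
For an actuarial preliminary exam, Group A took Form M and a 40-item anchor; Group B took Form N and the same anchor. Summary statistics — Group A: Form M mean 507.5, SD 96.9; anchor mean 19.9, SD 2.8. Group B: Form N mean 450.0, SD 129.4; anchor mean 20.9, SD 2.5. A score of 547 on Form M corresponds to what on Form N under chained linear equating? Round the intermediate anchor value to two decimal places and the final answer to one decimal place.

Form M → anchor (Group A): v = (2.8/96.9)(547 − 507.5) + 19.9 = 21.04
anchor → Form N (Group B): y = (129.4/2.5)(21.04 − 20.9) + 450.0 = 457.2

457.2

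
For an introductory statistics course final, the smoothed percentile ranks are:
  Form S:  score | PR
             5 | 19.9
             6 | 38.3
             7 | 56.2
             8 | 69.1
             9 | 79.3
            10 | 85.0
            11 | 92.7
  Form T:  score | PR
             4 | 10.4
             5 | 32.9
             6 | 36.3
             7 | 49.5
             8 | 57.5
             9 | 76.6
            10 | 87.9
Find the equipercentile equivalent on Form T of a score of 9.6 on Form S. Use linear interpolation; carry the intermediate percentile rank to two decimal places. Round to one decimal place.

9.5

PR of 9.6 on Form S: 79.3 + (9.6 − 9)/(10 − 9) × (85.0 − 79.3) = 82.72
On Form T, PR 82.72 falls between score 9 (PR 76.6) and 10 (PR 87.9).
Interpolate: 9 + (82.72 − 76.6)/(87.9 − 76.6) × (10 − 9) = 9.5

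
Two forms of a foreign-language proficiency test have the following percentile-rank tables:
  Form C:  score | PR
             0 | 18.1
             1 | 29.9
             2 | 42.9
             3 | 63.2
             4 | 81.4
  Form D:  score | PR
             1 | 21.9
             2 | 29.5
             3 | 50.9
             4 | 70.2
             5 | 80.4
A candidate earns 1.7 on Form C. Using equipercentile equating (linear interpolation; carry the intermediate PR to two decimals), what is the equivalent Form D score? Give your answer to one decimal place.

PR of 1.7 on Form C: 29.9 + (1.7 − 1)/(2 − 1) × (42.9 − 29.9) = 39.00
On Form D, PR 39.00 falls between score 2 (PR 29.5) and 3 (PR 50.9).
Interpolate: 2 + (39.00 − 29.5)/(50.9 − 29.5) × (3 − 2) = 2.4

2.4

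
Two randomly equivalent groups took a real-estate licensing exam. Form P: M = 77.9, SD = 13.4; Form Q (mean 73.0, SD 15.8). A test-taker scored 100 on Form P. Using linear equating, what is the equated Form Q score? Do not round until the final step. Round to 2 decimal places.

99.06

Linear equating: y = (SD_Y/SD_X)(x − M_X) + M_Y
y = (15.8/13.4)(100 − 77.9) + 73.0
y = 1.179104 × 22.1 + 73.0 = 26.0582 + 73.0 = 99.06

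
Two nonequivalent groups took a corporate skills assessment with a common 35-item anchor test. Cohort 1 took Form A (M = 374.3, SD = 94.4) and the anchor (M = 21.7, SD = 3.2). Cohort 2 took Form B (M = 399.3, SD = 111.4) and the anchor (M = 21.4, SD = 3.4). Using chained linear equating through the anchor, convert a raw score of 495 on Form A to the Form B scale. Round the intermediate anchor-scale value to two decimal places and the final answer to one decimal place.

543.1

Form A → anchor (Cohort 1): v = (3.2/94.4)(495 − 374.3) + 21.7 = 25.79
anchor → Form B (Cohort 2): y = (111.4/3.4)(25.79 − 21.4) + 399.3 = 543.1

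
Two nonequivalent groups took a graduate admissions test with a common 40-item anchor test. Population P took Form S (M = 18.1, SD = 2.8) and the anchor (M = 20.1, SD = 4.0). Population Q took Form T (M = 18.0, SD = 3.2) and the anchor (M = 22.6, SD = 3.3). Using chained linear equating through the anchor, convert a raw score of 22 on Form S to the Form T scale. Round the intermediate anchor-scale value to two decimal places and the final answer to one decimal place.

Form S → anchor (Population P): v = (4.0/2.8)(22 − 18.1) + 20.1 = 25.67
anchor → Form T (Population Q): y = (3.2/3.3)(25.67 − 22.6) + 18.0 = 21.0

21.0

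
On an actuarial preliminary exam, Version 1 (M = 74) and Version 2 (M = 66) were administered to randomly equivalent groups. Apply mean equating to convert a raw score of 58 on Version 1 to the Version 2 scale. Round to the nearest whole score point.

50

Mean equating: y = x + (M_Y − M_X) = 58 + (66 − 74) = 50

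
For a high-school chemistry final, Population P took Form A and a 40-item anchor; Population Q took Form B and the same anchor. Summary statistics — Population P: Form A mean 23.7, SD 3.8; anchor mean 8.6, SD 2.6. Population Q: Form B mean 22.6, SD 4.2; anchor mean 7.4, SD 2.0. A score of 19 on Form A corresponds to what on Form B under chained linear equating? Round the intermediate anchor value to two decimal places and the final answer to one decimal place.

18.4

Form A → anchor (Population P): v = (2.6/3.8)(19 − 23.7) + 8.6 = 5.38
anchor → Form B (Population Q): y = (4.2/2.0)(5.38 − 7.4) + 22.6 = 18.4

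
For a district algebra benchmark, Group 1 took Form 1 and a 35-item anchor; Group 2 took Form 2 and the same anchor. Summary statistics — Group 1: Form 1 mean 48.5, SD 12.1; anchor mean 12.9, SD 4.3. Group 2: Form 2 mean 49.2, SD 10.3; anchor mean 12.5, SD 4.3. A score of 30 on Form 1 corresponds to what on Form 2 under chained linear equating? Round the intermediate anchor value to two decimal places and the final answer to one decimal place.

34.4

Form 1 → anchor (Group 1): v = (4.3/12.1)(30 − 48.5) + 12.9 = 6.33
anchor → Form 2 (Group 2): y = (10.3/4.3)(6.33 − 12.5) + 49.2 = 34.4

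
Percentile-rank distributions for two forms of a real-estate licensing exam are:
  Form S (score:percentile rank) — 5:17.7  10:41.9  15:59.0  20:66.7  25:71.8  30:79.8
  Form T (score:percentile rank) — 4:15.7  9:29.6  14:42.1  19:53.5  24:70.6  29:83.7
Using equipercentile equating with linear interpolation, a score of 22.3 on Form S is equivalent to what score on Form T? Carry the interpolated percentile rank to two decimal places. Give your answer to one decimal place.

23.5

PR of 22.3 on Form S: 66.7 + (22.3 − 20)/(25 − 20) × (71.8 − 66.7) = 69.05
On Form T, PR 69.05 falls between score 19 (PR 53.5) and 24 (PR 70.6).
Interpolate: 19 + (69.05 − 53.5)/(70.6 − 53.5) × (24 − 19) = 23.5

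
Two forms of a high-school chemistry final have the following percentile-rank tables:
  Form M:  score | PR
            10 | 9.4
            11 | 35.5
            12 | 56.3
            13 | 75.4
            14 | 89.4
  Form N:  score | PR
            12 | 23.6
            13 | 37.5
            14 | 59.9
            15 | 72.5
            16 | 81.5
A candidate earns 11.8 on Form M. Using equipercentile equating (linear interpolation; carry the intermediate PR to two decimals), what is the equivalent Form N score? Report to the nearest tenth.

13.7

PR of 11.8 on Form M: 35.5 + (11.8 − 11)/(12 − 11) × (56.3 − 35.5) = 52.14
On Form N, PR 52.14 falls between score 13 (PR 37.5) and 14 (PR 59.9).
Interpolate: 13 + (52.14 − 37.5)/(59.9 − 37.5) × (14 − 13) = 13.7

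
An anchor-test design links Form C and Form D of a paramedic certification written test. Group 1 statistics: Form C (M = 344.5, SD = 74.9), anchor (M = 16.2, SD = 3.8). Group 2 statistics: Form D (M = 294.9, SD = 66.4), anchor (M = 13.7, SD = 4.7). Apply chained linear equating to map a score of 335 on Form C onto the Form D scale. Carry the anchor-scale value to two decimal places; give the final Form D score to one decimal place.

Form C → anchor (Group 1): v = (3.8/74.9)(335 − 344.5) + 16.2 = 15.72
anchor → Form D (Group 2): y = (66.4/4.7)(15.72 − 13.7) + 294.9 = 323.4

323.4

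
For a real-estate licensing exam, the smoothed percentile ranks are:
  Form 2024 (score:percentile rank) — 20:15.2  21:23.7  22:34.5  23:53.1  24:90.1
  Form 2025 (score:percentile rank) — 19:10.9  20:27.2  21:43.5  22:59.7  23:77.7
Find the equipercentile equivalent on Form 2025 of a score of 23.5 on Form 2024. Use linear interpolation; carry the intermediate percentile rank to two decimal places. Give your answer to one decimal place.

PR of 23.5 on Form 2024: 53.1 + (23.5 − 23)/(24 − 23) × (90.1 − 53.1) = 71.60
On Form 2025, PR 71.60 falls between score 22 (PR 59.7) and 23 (PR 77.7).
Interpolate: 22 + (71.60 − 59.7)/(77.7 − 59.7) × (23 − 22) = 22.7

22.7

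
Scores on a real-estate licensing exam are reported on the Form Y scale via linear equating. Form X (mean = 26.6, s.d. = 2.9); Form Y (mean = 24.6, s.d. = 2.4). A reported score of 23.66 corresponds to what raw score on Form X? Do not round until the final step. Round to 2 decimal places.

25.46

Invert y = (SD_Y/SD_X)(x − M_X) + M_Y:
x = (SD_X/SD_Y)(y − M_Y) + M_X = (2.9/2.4)(23.66 − 24.6) + 26.6
x = 1.208333 × -0.940 + 26.6 = 25.46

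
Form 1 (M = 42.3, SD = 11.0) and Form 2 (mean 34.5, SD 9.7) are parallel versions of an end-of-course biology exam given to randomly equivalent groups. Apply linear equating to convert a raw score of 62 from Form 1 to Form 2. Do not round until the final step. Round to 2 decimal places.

Linear equating: y = (SD_Y/SD_X)(x − M_X) + M_Y
y = (9.7/11.0)(62 − 42.3) + 34.5
y = 0.881818 × 19.7 + 34.5 = 17.3718 + 34.5 = 51.87

51.87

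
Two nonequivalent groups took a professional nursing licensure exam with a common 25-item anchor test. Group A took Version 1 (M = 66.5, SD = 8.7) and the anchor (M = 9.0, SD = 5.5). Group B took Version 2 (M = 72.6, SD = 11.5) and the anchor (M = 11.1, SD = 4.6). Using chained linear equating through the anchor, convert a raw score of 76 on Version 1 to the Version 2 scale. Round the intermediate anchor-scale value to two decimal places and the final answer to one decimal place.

82.4

Version 1 → anchor (Group A): v = (5.5/8.7)(76 − 66.5) + 9.0 = 15.01
anchor → Version 2 (Group B): y = (11.5/4.6)(15.01 − 11.1) + 72.6 = 82.4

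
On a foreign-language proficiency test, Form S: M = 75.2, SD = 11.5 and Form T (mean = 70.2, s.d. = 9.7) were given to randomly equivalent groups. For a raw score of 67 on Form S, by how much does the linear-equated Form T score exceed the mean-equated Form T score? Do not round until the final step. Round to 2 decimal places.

Mean-equated: 67 + (70.2 − 75.2) = 62.00
Linear-equated: (9.7/11.5)(67 − 75.2) + 70.2 = 63.283
Difference = 63.283 − 62.00 = 1.28

1.28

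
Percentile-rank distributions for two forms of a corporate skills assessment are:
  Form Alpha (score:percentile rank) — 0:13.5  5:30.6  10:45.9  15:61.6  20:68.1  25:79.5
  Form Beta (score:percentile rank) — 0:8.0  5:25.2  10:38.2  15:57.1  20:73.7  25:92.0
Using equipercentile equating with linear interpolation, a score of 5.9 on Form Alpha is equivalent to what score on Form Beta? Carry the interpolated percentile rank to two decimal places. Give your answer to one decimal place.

PR of 5.9 on Form Alpha: 30.6 + (5.9 − 5)/(10 − 5) × (45.9 − 30.6) = 33.35
On Form Beta, PR 33.35 falls between score 5 (PR 25.2) and 10 (PR 38.2).
Interpolate: 5 + (33.35 − 25.2)/(38.2 − 25.2) × (10 − 5) = 8.1

8.1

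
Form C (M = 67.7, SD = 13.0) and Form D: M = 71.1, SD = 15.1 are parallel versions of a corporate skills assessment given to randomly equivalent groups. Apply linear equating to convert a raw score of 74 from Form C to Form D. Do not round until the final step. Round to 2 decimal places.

78.42

Linear equating: y = (SD_Y/SD_X)(x − M_X) + M_Y
y = (15.1/13.0)(74 − 67.7) + 71.1
y = 1.161538 × 6.3 + 71.1 = 7.3177 + 71.1 = 78.42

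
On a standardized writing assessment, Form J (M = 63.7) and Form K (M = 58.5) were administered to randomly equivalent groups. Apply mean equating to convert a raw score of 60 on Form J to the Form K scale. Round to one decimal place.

54.8

Mean equating: y = x + (M_Y − M_X) = 60 + (58.5 − 63.7) = 54.8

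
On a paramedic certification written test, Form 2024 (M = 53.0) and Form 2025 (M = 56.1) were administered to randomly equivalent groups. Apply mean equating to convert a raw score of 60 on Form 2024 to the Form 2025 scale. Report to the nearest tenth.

63.1

Mean equating: y = x + (M_Y − M_X) = 60 + (56.1 − 53.0) = 63.1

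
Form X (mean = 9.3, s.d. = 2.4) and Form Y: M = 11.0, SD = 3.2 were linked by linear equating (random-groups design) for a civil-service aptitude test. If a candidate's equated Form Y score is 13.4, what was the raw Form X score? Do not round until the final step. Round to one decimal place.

11.1

Invert y = (SD_Y/SD_X)(x − M_X) + M_Y:
x = (SD_X/SD_Y)(y − M_Y) + M_X = (2.4/3.2)(13.4 − 11.0) + 9.3
x = 0.750000 × 2.400 + 9.3 = 11.1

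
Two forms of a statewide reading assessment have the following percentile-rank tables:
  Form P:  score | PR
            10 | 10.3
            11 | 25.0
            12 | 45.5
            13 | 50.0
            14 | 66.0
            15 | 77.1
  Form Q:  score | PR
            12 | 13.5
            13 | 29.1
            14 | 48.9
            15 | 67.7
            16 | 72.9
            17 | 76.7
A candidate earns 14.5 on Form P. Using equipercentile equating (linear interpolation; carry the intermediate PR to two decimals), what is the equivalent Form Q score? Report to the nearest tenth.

15.7

PR of 14.5 on Form P: 66.0 + (14.5 − 14)/(15 − 14) × (77.1 − 66.0) = 71.55
On Form Q, PR 71.55 falls between score 15 (PR 67.7) and 16 (PR 72.9).
Interpolate: 15 + (71.55 − 67.7)/(72.9 − 67.7) × (16 − 15) = 15.7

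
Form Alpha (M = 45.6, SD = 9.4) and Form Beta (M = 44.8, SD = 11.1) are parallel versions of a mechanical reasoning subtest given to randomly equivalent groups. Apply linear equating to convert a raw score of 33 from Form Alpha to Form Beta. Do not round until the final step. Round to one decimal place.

Linear equating: y = (SD_Y/SD_X)(x − M_X) + M_Y
y = (11.1/9.4)(33 − 45.6) + 44.8
y = 1.180851 × -12.6 + 44.8 = -14.8787 + 44.8 = 29.9

29.9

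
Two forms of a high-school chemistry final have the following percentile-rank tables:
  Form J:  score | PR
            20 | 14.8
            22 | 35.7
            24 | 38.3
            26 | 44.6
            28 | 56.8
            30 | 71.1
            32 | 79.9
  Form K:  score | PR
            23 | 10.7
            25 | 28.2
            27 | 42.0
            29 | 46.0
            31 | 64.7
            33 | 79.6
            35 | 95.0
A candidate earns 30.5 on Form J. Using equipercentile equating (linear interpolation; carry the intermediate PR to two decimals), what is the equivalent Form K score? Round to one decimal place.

PR of 30.5 on Form J: 71.1 + (30.5 − 30)/(32 − 30) × (79.9 − 71.1) = 73.30
On Form K, PR 73.30 falls between score 31 (PR 64.7) and 33 (PR 79.6).
Interpolate: 31 + (73.30 − 64.7)/(79.6 − 64.7) × (33 − 31) = 32.2

32.2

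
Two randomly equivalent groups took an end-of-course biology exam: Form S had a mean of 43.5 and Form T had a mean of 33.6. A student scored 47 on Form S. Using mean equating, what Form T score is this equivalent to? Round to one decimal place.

37.1

Mean equating: y = x + (M_Y − M_X) = 47 + (33.6 − 43.5) = 37.1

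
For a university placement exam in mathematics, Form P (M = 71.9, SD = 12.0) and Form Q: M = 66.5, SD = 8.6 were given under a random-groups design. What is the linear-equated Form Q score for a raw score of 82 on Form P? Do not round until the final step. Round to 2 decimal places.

73.74

Linear equating: y = (SD_Y/SD_X)(x − M_X) + M_Y
y = (8.6/12.0)(82 − 71.9) + 66.5
y = 0.716667 × 10.1 + 66.5 = 7.2383 + 66.5 = 73.74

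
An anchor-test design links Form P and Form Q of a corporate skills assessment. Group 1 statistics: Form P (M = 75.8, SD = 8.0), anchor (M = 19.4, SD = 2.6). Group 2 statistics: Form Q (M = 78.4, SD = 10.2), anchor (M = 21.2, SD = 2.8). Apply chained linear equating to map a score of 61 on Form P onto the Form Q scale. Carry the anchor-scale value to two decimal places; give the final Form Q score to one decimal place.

Form P → anchor (Group 1): v = (2.6/8.0)(61 − 75.8) + 19.4 = 14.59
anchor → Form Q (Group 2): y = (10.2/2.8)(14.59 − 21.2) + 78.4 = 54.3

54.3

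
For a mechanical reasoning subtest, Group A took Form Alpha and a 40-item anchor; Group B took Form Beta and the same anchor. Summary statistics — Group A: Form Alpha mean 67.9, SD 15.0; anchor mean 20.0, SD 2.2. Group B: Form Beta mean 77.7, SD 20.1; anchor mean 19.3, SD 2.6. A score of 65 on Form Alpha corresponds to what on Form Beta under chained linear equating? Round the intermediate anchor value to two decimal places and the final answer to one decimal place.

79.8

Form Alpha → anchor (Group A): v = (2.2/15.0)(65 − 67.9) + 20.0 = 19.57
anchor → Form Beta (Group B): y = (20.1/2.6)(19.57 − 19.3) + 77.7 = 79.8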